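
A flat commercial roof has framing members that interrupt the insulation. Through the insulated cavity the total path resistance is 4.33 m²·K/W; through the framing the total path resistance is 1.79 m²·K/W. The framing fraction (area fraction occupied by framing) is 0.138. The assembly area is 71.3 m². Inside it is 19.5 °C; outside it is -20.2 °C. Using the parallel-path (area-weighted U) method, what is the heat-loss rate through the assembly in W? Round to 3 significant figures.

U_eff = 0.862/4.33 + 0.138/1.79 = 0.1991 + 0.07709 = 0.2762
R_eff = 1/U_eff = 3.621 m²·K/W
Q = 71.3 × (19.5 − (-20.2)) / 3.621 = 781.7 W

782 W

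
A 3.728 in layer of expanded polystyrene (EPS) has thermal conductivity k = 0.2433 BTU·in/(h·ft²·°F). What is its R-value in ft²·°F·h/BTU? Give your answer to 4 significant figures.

R = L/k = 3.728/0.2433 = 15.323 ft²·°F·h/BTU

15.32 ft²·°F·h/BTU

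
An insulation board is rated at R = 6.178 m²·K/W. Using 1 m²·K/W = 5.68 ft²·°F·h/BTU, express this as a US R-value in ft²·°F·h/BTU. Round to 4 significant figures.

35.09 ft²·°F·h/BTU

R_US = 6.178 × 5.68 = 35.091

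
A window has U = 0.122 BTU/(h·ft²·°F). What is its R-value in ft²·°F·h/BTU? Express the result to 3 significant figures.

8.20 ft²·°F·h/BTU

R = 1/U = 1/0.122 = 8.197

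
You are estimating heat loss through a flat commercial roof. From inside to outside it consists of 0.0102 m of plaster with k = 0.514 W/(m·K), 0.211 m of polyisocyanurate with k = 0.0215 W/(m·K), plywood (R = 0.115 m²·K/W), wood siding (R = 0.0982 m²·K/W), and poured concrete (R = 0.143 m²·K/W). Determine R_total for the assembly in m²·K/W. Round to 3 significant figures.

10.2 m²·K/W

0.0102/0.514 = 0.01984
0.211/0.0215 = 9.814
R_total = 0.01984 + 9.814 + 0.115 + 0.0982 + 0.143 = 10.19 m²·K/W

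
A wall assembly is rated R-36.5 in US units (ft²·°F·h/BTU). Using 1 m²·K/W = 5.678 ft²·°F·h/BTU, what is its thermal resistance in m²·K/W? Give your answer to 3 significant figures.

R_SI = 36.5/5.678 = 6.428

6.43 m²·K/W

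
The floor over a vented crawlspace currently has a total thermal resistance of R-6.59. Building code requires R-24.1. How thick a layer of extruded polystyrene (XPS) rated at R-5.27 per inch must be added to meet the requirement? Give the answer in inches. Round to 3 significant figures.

ΔR = 24.1 − 6.59 = 17.51 ft²·°F·h/BTU
L = ΔR / (R/in) = 17.51/5.27 = 3.323 in

3.32 in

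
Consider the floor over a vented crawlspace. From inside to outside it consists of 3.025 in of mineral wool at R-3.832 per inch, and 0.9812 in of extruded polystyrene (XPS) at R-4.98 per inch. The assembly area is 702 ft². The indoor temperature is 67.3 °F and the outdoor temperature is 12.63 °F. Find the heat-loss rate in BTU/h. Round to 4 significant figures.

3.025 × 3.832 = 11.592
0.9812 × 4.98 = 4.8864
R_total = 11.592 + 4.8864 = 16.478 ft²·°F·h/BTU
Q = A·ΔT/R = 702 × (67.3 − 12.63) / 16.478 = 2329 BTU/h

2329 BTU/h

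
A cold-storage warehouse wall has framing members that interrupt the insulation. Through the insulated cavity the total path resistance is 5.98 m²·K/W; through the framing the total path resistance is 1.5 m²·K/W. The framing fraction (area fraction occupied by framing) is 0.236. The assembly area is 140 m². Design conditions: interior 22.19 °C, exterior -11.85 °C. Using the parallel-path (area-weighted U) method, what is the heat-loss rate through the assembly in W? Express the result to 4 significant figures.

1359 W

U_eff = 0.764/5.98 + 0.236/1.5 = 0.12776 + 0.15733 = 0.28509
R_eff = 1/U_eff = 3.5076 m²·K/W
Q = 140 × (22.19 − (-11.85)) / 3.5076 = 1358.6 W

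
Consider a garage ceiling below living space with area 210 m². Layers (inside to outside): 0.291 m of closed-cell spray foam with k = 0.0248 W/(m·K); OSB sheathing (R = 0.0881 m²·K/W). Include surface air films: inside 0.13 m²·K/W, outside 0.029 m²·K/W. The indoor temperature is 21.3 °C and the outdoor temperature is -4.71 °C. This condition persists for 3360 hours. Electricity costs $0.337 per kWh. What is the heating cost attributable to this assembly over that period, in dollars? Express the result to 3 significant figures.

516 dollars

0.291/0.0248 = 11.73
R_total = 0.13 + 11.73 + 0.0881 + 0.029 = 11.98 m²·K/W
Q = 210 × (21.3 − (-4.71)) / 11.98 = 455.9 W
E = 455.9 W × 3360 h / 1000 = 1532 kWh
Cost = 1532 × 0.337 = $516.2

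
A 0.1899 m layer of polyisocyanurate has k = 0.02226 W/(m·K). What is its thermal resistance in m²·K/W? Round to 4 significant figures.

8.531 m²·K/W

R = L/k = 0.1899/0.02226 = 8.531 m²·K/W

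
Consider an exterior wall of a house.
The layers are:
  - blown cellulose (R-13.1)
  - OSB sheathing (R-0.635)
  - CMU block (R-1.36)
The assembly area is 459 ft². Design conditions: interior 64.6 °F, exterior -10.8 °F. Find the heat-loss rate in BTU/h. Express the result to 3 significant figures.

2290 BTU/h

R_total = 13.1 + 0.635 + 1.36 = 15.09 ft²·°F·h/BTU
Q = A·ΔT/R = 459 × (64.6 − (-10.8)) / 15.09 = 2293 BTU/h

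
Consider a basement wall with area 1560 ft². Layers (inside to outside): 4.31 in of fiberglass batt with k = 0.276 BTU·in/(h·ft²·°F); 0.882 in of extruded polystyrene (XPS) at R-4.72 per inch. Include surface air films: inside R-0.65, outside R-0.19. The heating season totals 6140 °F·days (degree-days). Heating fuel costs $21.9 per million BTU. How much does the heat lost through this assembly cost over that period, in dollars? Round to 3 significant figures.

4.31/0.276 = 15.62
0.882 × 4.72 = 4.163
R_total = 0.65 + 15.62 + 4.163 + 0.19 = 20.62 ft²·°F·h/BTU
E = A × HDD × 24 / R = 1560 × 6140 × 24 / 20.62 = 11150000 BTU
Cost = 11150000/10⁶ × 21.9 = $244.2

244 dollars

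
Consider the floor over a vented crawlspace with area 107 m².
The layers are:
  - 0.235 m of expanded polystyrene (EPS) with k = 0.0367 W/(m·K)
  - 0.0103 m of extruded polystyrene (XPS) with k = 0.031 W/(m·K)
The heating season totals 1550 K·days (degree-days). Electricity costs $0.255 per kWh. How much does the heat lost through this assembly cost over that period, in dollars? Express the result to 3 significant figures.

0.235/0.0367 = 6.403
0.0103/0.031 = 0.3323
R_total = 6.403 + 0.3323 = 6.736 m²·K/W
E = A × HDD × 24 / R / 1000 = 107 × 1550 × 24 / 6.736 / 1000 = 591 kWh
Cost = 591 × 0.255 = $150.7

151 dollars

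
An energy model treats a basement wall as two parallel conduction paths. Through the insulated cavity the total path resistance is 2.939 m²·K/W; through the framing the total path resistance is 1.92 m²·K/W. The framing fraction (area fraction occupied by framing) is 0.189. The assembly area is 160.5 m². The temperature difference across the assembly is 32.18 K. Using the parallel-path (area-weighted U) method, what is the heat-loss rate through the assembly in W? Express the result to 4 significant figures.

1934 W

U_eff = 0.811/2.939 + 0.189/1.92 = 0.27594 + 0.098438 = 0.37438
R_eff = 1/U_eff = 2.6711 m²·K/W
Q = 160.5 × 32.18 / 2.6711 = 1933.6 W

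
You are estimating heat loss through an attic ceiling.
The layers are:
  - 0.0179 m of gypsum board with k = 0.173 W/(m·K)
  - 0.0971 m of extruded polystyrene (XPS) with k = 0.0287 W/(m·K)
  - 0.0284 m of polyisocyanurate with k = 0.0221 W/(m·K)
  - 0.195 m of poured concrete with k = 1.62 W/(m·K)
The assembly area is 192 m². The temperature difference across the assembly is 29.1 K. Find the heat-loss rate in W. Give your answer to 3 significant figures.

1140 W

0.0179/0.173 = 0.1035
0.0971/0.0287 = 3.383
0.0284/0.0221 = 1.285
0.195/1.62 = 0.1204
R_total = 0.1035 + 3.383 + 1.285 + 0.1204 = 4.892 m²·K/W
Q = A·ΔT/R = 192 × 29.1 / 4.892 = 1142 W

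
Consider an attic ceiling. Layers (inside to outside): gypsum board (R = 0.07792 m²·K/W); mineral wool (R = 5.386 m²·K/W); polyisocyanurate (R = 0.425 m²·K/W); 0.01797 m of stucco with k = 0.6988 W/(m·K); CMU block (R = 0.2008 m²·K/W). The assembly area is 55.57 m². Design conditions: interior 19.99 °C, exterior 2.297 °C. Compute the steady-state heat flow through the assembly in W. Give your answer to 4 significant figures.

160.8 W

0.01797/0.6988 = 0.025716
R_total = 0.07792 + 5.386 + 0.425 + 0.025716 + 0.2008 = 6.1154 m²·K/W
Q = A·ΔT/R = 55.57 × (19.99 − 2.297) / 6.1154 = 160.77 W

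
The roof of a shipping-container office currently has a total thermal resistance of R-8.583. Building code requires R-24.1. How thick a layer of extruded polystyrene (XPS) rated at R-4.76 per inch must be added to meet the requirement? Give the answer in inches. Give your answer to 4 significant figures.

3.260 in

ΔR = 24.1 − 8.583 = 15.517 ft²·°F·h/BTU
L = ΔR / (R/in) = 15.517/4.76 = 3.2599 in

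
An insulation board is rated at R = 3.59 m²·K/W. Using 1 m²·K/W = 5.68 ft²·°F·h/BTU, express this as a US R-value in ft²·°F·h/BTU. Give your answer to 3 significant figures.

R_US = 3.59 × 5.68 = 20.39

20.4 ft²·°F·h/BTU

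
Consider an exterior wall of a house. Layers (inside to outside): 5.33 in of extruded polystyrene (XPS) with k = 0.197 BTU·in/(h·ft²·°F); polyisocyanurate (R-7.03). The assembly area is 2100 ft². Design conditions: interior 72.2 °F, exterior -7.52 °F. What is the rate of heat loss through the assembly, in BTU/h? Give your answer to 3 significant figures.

4910 BTU/h

5.33/0.197 = 27.06
R_total = 27.06 + 7.03 = 34.09 ft²·°F·h/BTU
Q = A·ΔT/R = 2100 × (72.2 − (-7.52)) / 34.09 = 4911 BTU/h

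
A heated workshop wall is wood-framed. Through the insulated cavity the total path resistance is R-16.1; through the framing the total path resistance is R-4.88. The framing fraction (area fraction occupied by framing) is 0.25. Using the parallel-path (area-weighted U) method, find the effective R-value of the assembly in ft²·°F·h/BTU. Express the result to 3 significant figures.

U_eff = 0.75/16.1 + 0.25/4.88 = 0.04658 + 0.05123 = 0.09781
R_eff = 1/U_eff = 10.22 ft²·°F·h/BTU

10.2 ft²·°F·h/BTU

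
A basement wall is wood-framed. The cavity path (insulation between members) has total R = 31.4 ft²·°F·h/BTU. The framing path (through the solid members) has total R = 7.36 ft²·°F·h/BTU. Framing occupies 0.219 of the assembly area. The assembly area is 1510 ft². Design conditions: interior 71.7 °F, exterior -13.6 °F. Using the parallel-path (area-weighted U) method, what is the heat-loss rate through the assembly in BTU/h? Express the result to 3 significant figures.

U_eff = 0.781/31.4 + 0.219/7.36 = 0.02487 + 0.02976 = 0.05463
R_eff = 1/U_eff = 18.31 ft²·°F·h/BTU
Q = 1510 × (71.7 − (-13.6)) / 18.31 = 7036 BTU/h

7040 BTU/h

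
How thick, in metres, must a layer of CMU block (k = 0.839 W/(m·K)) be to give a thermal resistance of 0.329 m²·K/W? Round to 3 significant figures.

L = R·k = 0.329 × 0.839 = 0.276 m

0.276 m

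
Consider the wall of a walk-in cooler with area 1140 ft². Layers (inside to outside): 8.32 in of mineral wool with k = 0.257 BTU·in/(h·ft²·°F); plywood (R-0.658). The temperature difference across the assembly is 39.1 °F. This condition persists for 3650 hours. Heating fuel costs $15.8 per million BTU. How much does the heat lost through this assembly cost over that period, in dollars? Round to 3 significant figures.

8.32/0.257 = 32.37
R_total = 32.37 + 0.658 = 33.03 ft²·°F·h/BTU
Q = 1140 × 39.1 / 33.03 = 1349 BTU/h
E = 1349 × 3650 = 4925000 BTU
Cost = 4925000/10⁶ × 15.8 = $77.82

77.8 dollars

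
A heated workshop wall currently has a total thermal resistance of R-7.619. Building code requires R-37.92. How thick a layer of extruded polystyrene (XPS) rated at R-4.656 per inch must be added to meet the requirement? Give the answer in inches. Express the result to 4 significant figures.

6.508 in

ΔR = 37.92 − 7.619 = 30.301 ft²·°F·h/BTU
L = ΔR / (R/in) = 30.301/4.656 = 6.5079 in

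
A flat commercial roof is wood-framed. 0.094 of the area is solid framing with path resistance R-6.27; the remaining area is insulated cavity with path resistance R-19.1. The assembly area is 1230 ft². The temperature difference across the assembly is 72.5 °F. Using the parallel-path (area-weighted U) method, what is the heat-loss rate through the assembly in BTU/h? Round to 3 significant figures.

U_eff = 0.906/19.1 + 0.094/6.27 = 0.04743 + 0.01499 = 0.06243
R_eff = 1/U_eff = 16.02 ft²·°F·h/BTU
Q = 1230 × 72.5 / 16.02 = 5567 BTU/h

5570 BTU/h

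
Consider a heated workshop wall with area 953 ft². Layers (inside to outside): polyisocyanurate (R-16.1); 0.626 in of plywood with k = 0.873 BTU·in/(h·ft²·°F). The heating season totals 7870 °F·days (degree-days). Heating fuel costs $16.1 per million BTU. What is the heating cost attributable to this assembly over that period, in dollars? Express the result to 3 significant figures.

172 dollars

0.626/0.873 = 0.7171
R_total = 16.1 + 0.7171 = 16.82 ft²·°F·h/BTU
E = A × HDD × 24 / R = 953 × 7870 × 24 / 16.82 = 10700000 BTU
Cost = 10700000/10⁶ × 16.1 = $172.3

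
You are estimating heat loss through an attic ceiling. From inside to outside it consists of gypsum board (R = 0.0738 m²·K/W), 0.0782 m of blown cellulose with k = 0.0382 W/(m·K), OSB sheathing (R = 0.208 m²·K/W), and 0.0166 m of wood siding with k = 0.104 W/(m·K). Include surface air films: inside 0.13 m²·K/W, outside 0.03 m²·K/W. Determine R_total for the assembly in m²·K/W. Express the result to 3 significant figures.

2.65 m²·K/W

0.0782/0.0382 = 2.047
0.0166/0.104 = 0.1596
R_total = 0.13 + 0.0738 + 2.047 + 0.208 + 0.1596 + 0.03 = 2.649 m²·K/W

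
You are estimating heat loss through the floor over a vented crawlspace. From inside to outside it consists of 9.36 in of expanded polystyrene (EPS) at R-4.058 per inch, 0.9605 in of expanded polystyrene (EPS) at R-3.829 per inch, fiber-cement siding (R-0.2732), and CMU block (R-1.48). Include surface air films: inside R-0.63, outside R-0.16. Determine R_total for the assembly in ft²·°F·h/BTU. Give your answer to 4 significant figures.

9.36 × 4.058 = 37.983
0.9605 × 3.829 = 3.6778
R_total = 0.63 + 37.983 + 3.6778 + 0.2732 + 1.48 + 0.16 = 44.204 ft²·°F·h/BTU

44.20 ft²·°F·h/BTU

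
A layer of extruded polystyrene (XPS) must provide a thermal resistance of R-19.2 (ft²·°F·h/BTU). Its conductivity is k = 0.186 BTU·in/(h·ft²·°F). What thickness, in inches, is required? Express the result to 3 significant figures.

L = R × k = 19.2 × 0.186 = 3.571 in

3.57 in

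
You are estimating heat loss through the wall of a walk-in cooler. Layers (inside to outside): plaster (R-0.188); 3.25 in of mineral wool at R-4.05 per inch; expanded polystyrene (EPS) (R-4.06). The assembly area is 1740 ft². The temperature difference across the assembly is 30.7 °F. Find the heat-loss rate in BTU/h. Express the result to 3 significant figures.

3070 BTU/h

3.25 × 4.05 = 13.16
R_total = 0.188 + 13.16 + 4.06 = 17.41 ft²·°F·h/BTU
Q = A·ΔT/R = 1740 × 30.7 / 17.41 = 3068 BTU/h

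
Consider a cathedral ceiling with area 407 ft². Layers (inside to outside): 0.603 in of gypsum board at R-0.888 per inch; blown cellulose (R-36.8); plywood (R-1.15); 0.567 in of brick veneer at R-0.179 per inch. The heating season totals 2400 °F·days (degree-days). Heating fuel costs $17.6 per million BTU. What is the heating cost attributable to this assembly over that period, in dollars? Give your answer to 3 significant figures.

0.603 × 0.888 = 0.5355
0.567 × 0.179 = 0.1015
R_total = 0.5355 + 36.8 + 1.15 + 0.1015 = 38.59 ft²·°F·h/BTU
E = A × HDD × 24 / R = 407 × 2400 × 24 / 38.59 = 607500 BTU
Cost = 607500/10⁶ × 17.6 = $10.69

10.7 dollars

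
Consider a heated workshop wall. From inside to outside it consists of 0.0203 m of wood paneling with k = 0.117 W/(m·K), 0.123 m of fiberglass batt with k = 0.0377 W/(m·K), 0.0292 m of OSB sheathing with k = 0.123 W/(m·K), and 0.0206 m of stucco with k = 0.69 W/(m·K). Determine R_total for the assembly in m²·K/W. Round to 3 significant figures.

0.0203/0.117 = 0.1735
0.123/0.0377 = 3.263
0.0292/0.123 = 0.2374
0.0206/0.69 = 0.02986
R_total = 0.1735 + 3.263 + 0.2374 + 0.02986 = 3.703 m²·K/W

3.70 m²·K/W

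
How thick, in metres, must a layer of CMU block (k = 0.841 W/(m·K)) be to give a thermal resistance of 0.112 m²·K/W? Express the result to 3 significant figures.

0.0942 m

L = R·k = 0.112 × 0.841 = 0.09419 m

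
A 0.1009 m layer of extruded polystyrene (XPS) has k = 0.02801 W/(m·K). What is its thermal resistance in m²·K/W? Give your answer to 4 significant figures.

3.602 m²·K/W

R = L/k = 0.1009/0.02801 = 3.6023 m²·K/W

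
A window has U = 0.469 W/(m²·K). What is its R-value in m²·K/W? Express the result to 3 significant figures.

2.13 m²·K/W

R = 1/U = 1/0.469 = 2.132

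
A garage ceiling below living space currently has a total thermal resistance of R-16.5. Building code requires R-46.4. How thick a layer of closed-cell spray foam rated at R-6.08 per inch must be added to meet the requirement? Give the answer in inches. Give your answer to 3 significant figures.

ΔR = 46.4 − 16.5 = 29.9 ft²·°F·h/BTU
L = ΔR / (R/in) = 29.9/6.08 = 4.918 in

4.92 in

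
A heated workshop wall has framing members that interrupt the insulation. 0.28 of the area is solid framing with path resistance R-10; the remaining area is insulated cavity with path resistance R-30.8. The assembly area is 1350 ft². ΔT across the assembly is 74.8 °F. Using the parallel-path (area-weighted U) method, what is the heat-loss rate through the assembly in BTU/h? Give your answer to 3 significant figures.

U_eff = 0.72/30.8 + 0.28/10 = 0.02338 + 0.028 = 0.05138
R_eff = 1/U_eff = 19.46 ft²·°F·h/BTU
Q = 1350 × 74.8 / 19.46 = 5188 BTU/h

5190 BTU/h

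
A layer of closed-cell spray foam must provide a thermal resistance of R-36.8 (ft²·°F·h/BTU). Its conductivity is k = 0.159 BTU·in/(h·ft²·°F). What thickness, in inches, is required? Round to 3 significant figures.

L = R × k = 36.8 × 0.159 = 5.851 in

5.85 in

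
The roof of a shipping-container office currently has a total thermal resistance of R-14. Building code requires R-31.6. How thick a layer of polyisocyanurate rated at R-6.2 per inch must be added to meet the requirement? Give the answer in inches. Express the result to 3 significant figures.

2.84 in

ΔR = 31.6 − 14 = 17.6 ft²·°F·h/BTU
L = ΔR / (R/in) = 17.6/6.2 = 2.839 in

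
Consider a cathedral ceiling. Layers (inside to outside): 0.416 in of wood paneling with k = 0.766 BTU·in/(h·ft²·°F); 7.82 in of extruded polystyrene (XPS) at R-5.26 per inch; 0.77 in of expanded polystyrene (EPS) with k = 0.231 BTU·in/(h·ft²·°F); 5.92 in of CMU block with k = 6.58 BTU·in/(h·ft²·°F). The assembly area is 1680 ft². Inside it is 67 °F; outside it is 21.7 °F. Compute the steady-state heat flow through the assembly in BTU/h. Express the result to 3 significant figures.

1660 BTU/h

0.416/0.766 = 0.5431
7.82 × 5.26 = 41.13
0.77/0.231 = 3.333
5.92/6.58 = 0.8997
R_total = 0.5431 + 41.13 + 3.333 + 0.8997 = 45.91 ft²·°F·h/BTU
Q = A·ΔT/R = 1680 × (67 − 21.7) / 45.91 = 1658 BTU/h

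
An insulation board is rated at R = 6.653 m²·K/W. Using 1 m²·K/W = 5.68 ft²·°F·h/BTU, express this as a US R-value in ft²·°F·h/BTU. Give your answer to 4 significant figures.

R_US = 6.653 × 5.68 = 37.789

37.79 ft²·°F·h/BTU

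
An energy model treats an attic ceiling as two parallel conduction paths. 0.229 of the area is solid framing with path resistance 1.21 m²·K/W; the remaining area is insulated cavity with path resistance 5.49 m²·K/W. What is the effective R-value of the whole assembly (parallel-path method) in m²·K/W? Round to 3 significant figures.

3.03 m²·K/W

U_eff = 0.771/5.49 + 0.229/1.21 = 0.1404 + 0.1893 = 0.3297
R_eff = 1/U_eff = 3.033 m²·K/W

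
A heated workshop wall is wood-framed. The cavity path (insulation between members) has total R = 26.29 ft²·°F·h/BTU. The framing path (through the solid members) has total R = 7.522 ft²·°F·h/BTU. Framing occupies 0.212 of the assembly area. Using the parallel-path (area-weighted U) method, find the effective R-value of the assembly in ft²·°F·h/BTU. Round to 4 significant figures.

U_eff = 0.788/26.29 + 0.212/7.522 = 0.029973 + 0.028184 = 0.058157
R_eff = 1/U_eff = 17.195 ft²·°F·h/BTU

17.19 ft²·°F·h/BTU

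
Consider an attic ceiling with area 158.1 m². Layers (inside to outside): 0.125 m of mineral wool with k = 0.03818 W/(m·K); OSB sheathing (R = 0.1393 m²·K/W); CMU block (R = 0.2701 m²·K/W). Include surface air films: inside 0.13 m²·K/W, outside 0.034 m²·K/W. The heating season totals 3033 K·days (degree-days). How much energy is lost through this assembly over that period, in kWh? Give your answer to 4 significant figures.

2991 kWh

0.125/0.03818 = 3.274
R_total = 0.13 + 3.274 + 0.1393 + 0.2701 + 0.034 = 3.8474 m²·K/W
E = A × HDD × 24 / R / 1000 = 158.1 × 3033 × 24 / 3.8474 / 1000 = 2991.2 kWh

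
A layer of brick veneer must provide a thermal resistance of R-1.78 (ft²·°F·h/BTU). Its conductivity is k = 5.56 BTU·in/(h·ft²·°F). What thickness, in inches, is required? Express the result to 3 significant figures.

L = R × k = 1.78 × 5.56 = 9.897 in

9.90 in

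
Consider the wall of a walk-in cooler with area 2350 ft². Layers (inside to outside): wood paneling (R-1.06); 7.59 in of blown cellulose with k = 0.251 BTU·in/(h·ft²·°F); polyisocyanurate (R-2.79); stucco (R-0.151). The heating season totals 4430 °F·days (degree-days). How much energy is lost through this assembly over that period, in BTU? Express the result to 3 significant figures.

7300000 BTU

7.59/0.251 = 30.24
R_total = 1.06 + 30.24 + 2.79 + 0.151 = 34.24 ft²·°F·h/BTU
E = A × HDD × 24 / R = 2350 × 4430 × 24 / 34.24 = 7297000 BTU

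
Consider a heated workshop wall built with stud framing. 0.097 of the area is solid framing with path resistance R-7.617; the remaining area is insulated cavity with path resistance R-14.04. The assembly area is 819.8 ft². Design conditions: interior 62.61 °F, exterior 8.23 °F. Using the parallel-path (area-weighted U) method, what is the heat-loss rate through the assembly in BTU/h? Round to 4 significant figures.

3435 BTU/h

U_eff = 0.903/14.04 + 0.097/7.617 = 0.064316 + 0.012735 = 0.077051
R_eff = 1/U_eff = 12.978 ft²·°F·h/BTU
Q = 819.8 × (62.61 − 8.23) / 12.978 = 3435 BTU/h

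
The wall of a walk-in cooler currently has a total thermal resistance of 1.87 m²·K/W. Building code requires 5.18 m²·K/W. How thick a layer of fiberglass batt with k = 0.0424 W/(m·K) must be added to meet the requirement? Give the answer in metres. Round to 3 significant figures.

0.140 m

ΔR = 5.18 − 1.87 = 3.31 m²·K/W
L = ΔR × k = 3.31 × 0.0424 = 0.1403 m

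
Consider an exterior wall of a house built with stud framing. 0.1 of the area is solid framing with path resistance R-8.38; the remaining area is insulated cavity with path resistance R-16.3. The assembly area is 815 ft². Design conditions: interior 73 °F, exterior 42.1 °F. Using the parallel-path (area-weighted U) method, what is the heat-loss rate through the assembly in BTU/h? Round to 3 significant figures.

1690 BTU/h

U_eff = 0.9/16.3 + 0.1/8.38 = 0.05521 + 0.01193 = 0.06715
R_eff = 1/U_eff = 14.89 ft²·°F·h/BTU
Q = 815 × (73 − 42.1) / 14.89 = 1691 BTU/h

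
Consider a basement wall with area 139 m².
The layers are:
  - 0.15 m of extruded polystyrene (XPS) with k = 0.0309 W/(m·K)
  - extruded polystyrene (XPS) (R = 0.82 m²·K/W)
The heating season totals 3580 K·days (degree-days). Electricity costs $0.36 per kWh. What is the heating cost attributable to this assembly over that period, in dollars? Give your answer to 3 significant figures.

758 dollars

0.15/0.0309 = 4.854
R_total = 4.854 + 0.82 = 5.674 m²·K/W
E = A × HDD × 24 / R / 1000 = 139 × 3580 × 24 / 5.674 / 1000 = 2105 kWh
Cost = 2105 × 0.36 = $757.7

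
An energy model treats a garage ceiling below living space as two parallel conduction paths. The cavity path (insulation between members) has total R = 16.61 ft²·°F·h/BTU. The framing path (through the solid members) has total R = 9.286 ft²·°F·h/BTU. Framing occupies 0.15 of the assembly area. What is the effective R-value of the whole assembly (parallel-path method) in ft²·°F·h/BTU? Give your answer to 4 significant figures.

U_eff = 0.85/16.61 + 0.15/9.286 = 0.051174 + 0.016153 = 0.067327
R_eff = 1/U_eff = 14.853 ft²·°F·h/BTU

14.85 ft²·°F·h/BTU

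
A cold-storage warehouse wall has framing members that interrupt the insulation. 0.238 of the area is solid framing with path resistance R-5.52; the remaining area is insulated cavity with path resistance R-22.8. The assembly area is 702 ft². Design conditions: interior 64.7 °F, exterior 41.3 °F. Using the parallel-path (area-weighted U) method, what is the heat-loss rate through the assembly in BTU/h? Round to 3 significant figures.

U_eff = 0.762/22.8 + 0.238/5.52 = 0.03342 + 0.04312 = 0.07654
R_eff = 1/U_eff = 13.07 ft²·°F·h/BTU
Q = 702 × (64.7 − 41.3) / 13.07 = 1257 BTU/h

1260 BTU/h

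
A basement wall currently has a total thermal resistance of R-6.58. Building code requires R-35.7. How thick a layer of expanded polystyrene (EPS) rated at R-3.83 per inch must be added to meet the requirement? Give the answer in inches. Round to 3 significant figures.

ΔR = 35.7 − 6.58 = 29.12 ft²·°F·h/BTU
L = ΔR / (R/in) = 29.12/3.83 = 7.603 in

7.60 in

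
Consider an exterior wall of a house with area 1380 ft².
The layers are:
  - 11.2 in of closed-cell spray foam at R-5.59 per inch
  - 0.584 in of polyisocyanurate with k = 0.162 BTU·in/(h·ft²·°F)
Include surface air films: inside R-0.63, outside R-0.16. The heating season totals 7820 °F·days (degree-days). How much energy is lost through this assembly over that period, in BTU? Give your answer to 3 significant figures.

11.2 × 5.59 = 62.61
0.584/0.162 = 3.605
R_total = 0.63 + 62.61 + 3.605 + 0.16 = 67 ft²·°F·h/BTU
E = A × HDD × 24 / R = 1380 × 7820 × 24 / 67 = 3865000 BTU

3870000 BTU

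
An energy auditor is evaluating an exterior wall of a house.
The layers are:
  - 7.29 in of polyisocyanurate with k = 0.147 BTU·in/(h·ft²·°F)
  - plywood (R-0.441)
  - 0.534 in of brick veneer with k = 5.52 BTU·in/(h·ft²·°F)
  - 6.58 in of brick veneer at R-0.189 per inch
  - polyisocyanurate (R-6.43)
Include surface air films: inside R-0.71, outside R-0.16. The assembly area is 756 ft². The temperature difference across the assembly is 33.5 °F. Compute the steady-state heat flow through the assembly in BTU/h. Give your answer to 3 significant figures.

432 BTU/h

7.29/0.147 = 49.59
0.534/5.52 = 0.09674
6.58 × 0.189 = 1.244
R_total = 0.71 + 49.59 + 0.441 + 0.09674 + 1.244 + 6.43 + 0.16 = 58.67 ft²·°F·h/BTU
Q = A·ΔT/R = 756 × 33.5 / 58.67 = 431.6 BTU/h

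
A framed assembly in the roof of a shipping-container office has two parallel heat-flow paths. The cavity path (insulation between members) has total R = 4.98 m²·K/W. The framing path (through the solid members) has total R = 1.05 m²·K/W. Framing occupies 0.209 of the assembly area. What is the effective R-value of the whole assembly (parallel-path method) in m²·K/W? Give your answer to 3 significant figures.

U_eff = 0.791/4.98 + 0.209/1.05 = 0.1588 + 0.199 = 0.3579
R_eff = 1/U_eff = 2.794 m²·K/W

2.79 m²·K/W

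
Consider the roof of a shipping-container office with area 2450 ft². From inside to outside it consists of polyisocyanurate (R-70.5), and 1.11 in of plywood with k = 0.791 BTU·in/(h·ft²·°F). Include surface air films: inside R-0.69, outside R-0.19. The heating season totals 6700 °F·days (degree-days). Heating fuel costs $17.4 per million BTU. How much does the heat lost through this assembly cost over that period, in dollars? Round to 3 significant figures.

94.2 dollars

1.11/0.791 = 1.403
R_total = 0.69 + 70.5 + 1.403 + 0.19 = 72.78 ft²·°F·h/BTU
E = A × HDD × 24 / R = 2450 × 6700 × 24 / 72.78 = 5413000 BTU
Cost = 5413000/10⁶ × 17.4 = $94.18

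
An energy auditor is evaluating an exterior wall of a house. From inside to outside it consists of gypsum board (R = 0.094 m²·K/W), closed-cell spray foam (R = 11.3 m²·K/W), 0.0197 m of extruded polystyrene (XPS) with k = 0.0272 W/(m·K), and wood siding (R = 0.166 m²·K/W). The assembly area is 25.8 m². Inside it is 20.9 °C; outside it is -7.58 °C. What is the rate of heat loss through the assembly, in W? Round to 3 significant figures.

0.0197/0.0272 = 0.7243
R_total = 0.094 + 11.3 + 0.7243 + 0.166 = 12.28 m²·K/W
Q = A·ΔT/R = 25.8 × (20.9 − (-7.58)) / 12.28 = 59.82 W

59.8 W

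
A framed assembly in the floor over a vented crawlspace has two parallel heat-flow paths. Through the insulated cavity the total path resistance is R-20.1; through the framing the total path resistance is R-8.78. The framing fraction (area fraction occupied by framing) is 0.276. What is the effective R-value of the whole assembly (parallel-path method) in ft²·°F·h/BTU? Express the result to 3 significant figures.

U_eff = 0.724/20.1 + 0.276/8.78 = 0.03602 + 0.03144 = 0.06745
R_eff = 1/U_eff = 14.82 ft²·°F·h/BTU

14.8 ft²·°F·h/BTU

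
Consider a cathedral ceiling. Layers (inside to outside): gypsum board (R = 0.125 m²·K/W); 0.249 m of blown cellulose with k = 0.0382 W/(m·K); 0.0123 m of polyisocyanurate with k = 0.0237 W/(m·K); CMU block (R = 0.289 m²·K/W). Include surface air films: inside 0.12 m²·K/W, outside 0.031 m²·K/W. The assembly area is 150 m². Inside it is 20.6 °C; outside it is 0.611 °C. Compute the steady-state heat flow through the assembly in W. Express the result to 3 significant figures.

394 W

0.249/0.0382 = 6.518
0.0123/0.0237 = 0.519
R_total = 0.12 + 0.125 + 6.518 + 0.519 + 0.289 + 0.031 = 7.602 m²·K/W
Q = A·ΔT/R = 150 × (20.6 − 0.611) / 7.602 = 394.4 W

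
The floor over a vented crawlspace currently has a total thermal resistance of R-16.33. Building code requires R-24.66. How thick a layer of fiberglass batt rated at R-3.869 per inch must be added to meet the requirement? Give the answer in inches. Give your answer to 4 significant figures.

ΔR = 24.66 − 16.33 = 8.33 ft²·°F·h/BTU
L = ΔR / (R/in) = 8.33/3.869 = 2.153 in

2.153 in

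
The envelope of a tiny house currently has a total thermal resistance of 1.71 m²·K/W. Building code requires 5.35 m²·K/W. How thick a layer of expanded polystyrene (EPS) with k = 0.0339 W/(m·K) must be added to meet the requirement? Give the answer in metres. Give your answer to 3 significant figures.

0.123 m

ΔR = 5.35 − 1.71 = 3.64 m²·K/W
L = ΔR × k = 3.64 × 0.0339 = 0.1234 m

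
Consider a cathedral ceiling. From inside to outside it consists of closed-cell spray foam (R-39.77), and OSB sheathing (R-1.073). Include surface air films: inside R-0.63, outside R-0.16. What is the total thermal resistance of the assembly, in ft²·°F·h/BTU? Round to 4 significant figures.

41.63 ft²·°F·h/BTU

R_total = 0.63 + 39.77 + 1.073 + 0.16 = 41.633 ft²·°F·h/BTU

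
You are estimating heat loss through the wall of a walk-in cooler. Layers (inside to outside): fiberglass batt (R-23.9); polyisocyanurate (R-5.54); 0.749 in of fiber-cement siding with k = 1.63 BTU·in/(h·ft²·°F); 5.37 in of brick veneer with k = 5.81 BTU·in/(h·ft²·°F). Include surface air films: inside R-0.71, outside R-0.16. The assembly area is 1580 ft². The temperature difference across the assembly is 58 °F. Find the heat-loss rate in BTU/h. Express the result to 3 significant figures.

2890 BTU/h

0.749/1.63 = 0.4595
5.37/5.81 = 0.9243
R_total = 0.71 + 23.9 + 5.54 + 0.4595 + 0.9243 + 0.16 = 31.69 ft²·°F·h/BTU
Q = A·ΔT/R = 1580 × 58 / 31.69 = 2891 BTU/h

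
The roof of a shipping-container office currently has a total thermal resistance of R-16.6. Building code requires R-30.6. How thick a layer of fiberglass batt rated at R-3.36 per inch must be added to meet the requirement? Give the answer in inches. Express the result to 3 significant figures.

ΔR = 30.6 − 16.6 = 14 ft²·°F·h/BTU
L = ΔR / (R/in) = 14/3.36 = 4.167 in

4.17 in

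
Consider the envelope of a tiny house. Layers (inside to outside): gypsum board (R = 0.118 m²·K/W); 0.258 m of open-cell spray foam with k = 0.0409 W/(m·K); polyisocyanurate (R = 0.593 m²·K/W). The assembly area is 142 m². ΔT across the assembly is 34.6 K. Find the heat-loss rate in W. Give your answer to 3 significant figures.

0.258/0.0409 = 6.308
R_total = 0.118 + 6.308 + 0.593 = 7.019 m²·K/W
Q = A·ΔT/R = 142 × 34.6 / 7.019 = 700 W

700 W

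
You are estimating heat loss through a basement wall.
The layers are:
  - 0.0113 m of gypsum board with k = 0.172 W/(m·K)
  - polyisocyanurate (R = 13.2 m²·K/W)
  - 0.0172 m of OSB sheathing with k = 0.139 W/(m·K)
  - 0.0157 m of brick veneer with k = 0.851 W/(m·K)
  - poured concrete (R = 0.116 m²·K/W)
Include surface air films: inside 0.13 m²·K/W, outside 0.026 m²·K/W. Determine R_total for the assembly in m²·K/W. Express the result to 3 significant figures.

0.0113/0.172 = 0.0657
0.0172/0.139 = 0.1237
0.0157/0.851 = 0.01845
R_total = 0.13 + 0.0657 + 13.2 + 0.1237 + 0.01845 + 0.116 + 0.026 = 13.68 m²·K/W

13.7 m²·K/W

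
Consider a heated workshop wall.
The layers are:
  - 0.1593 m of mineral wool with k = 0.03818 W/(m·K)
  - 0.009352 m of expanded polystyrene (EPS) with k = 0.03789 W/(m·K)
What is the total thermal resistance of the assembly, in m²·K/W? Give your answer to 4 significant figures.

0.1593/0.03818 = 4.1723
0.009352/0.03789 = 0.24682
R_total = 4.1723 + 0.24682 = 4.4192 m²·K/W

4.419 m²·K/W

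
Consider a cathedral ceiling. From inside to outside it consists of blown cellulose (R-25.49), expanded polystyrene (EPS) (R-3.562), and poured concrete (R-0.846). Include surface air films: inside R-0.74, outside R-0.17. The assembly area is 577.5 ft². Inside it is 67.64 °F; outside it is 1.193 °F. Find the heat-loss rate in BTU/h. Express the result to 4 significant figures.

1246 BTU/h

R_total = 0.74 + 25.49 + 3.562 + 0.846 + 0.17 = 30.808 ft²·°F·h/BTU
Q = A·ΔT/R = 577.5 × (67.64 − 1.193) / 30.808 = 1245.6 BTU/h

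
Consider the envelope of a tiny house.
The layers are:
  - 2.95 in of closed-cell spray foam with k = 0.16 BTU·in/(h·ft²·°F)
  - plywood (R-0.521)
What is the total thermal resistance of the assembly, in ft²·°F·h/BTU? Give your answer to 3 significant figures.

19.0 ft²·°F·h/BTU

2.95/0.16 = 18.44
R_total = 18.44 + 0.521 = 18.96 ft²·°F·h/BTU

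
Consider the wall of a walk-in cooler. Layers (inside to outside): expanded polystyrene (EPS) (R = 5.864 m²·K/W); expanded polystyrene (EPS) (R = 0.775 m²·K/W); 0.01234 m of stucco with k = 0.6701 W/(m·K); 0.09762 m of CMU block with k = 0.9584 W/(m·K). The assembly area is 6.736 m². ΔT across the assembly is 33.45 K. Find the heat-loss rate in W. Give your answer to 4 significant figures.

33.33 W

0.01234/0.6701 = 0.018415
0.09762/0.9584 = 0.10186
R_total = 5.864 + 0.775 + 0.018415 + 0.10186 = 6.7593 m²·K/W
Q = A·ΔT/R = 6.736 × 33.45 / 6.7593 = 33.335 W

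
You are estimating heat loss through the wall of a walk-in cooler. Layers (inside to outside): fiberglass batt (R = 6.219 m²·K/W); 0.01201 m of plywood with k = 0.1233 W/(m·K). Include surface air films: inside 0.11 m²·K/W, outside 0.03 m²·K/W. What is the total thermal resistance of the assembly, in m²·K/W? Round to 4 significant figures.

0.01201/0.1233 = 0.097405
R_total = 0.11 + 6.219 + 0.097405 + 0.03 = 6.4564 m²·K/W

6.456 m²·K/W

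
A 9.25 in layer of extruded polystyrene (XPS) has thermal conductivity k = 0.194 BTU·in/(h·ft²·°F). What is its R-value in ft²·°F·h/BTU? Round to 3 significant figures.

47.7 ft²·°F·h/BTU

R = L/k = 9.25/0.194 = 47.68 ft²·°F·h/BTU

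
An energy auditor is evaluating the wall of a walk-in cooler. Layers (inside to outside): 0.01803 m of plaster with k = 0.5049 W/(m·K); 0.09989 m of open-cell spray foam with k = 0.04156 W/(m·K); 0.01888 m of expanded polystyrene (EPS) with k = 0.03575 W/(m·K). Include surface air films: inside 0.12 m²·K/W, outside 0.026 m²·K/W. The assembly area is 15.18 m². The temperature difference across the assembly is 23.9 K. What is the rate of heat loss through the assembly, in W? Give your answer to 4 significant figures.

116.5 W

0.01803/0.5049 = 0.03571
0.09989/0.04156 = 2.4035
0.01888/0.03575 = 0.52811
R_total = 0.12 + 0.03571 + 2.4035 + 0.52811 + 0.026 = 3.1133 m²·K/W
Q = A·ΔT/R = 15.18 × 23.9 / 3.1133 = 116.53 W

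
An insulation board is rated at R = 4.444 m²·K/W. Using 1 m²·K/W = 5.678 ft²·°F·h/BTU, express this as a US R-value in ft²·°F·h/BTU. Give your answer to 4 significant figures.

R_US = 4.444 × 5.678 = 25.233

25.23 ft²·°F·h/BTU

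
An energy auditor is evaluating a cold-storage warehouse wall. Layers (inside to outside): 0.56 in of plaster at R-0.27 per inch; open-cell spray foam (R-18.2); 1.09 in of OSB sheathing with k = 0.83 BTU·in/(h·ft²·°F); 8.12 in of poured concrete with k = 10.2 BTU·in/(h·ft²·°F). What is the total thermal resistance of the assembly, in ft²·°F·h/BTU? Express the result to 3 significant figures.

20.5 ft²·°F·h/BTU

0.56 × 0.27 = 0.1512
1.09/0.83 = 1.313
8.12/10.2 = 0.7961
R_total = 0.1512 + 18.2 + 1.313 + 0.7961 = 20.46 ft²·°F·h/BTU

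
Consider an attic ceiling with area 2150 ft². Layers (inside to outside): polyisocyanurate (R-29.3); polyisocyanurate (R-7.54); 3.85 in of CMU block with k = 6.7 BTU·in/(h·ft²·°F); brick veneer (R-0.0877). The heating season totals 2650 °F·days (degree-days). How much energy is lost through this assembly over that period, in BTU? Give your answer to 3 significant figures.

3.85/6.7 = 0.5746
R_total = 29.3 + 7.54 + 0.5746 + 0.0877 = 37.5 ft²·°F·h/BTU
E = A × HDD × 24 / R = 2150 × 2650 × 24 / 37.5 = 3646000 BTU

3650000 BTU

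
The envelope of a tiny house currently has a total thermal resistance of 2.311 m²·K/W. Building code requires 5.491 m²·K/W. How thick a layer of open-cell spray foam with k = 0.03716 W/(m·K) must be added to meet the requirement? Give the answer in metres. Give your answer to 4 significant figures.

0.1182 m

ΔR = 5.491 − 2.311 = 3.18 m²·K/W
L = ΔR × k = 3.18 × 0.03716 = 0.11817 m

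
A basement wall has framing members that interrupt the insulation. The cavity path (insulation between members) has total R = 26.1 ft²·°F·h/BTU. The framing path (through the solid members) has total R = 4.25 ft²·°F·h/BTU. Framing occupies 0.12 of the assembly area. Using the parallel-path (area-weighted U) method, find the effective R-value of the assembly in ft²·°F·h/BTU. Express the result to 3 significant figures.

U_eff = 0.88/26.1 + 0.12/4.25 = 0.03372 + 0.02824 = 0.06195
R_eff = 1/U_eff = 16.14 ft²·°F·h/BTU

16.1 ft²·°F·h/BTU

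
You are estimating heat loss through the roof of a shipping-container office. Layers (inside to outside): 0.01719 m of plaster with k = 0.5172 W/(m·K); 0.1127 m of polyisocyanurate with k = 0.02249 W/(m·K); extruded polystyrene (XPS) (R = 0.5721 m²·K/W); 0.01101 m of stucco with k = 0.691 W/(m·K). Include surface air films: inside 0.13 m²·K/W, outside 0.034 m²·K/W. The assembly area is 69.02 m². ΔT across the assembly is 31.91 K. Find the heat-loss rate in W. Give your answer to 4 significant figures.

0.01719/0.5172 = 0.033237
0.1127/0.02249 = 5.0111
0.01101/0.691 = 0.015933
R_total = 0.13 + 0.033237 + 5.0111 + 0.5721 + 0.015933 + 0.034 = 5.7964 m²·K/W
Q = A·ΔT/R = 69.02 × 31.91 / 5.7964 = 379.97 W

380.0 W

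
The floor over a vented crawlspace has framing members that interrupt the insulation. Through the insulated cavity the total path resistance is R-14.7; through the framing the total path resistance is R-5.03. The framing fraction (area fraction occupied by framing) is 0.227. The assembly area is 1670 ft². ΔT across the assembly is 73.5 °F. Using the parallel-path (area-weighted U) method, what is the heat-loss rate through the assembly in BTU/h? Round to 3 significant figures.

U_eff = 0.773/14.7 + 0.227/5.03 = 0.05259 + 0.04513 = 0.09771
R_eff = 1/U_eff = 10.23 ft²·°F·h/BTU
Q = 1670 × 73.5 / 10.23 = 11990 BTU/h

12000 BTU/h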